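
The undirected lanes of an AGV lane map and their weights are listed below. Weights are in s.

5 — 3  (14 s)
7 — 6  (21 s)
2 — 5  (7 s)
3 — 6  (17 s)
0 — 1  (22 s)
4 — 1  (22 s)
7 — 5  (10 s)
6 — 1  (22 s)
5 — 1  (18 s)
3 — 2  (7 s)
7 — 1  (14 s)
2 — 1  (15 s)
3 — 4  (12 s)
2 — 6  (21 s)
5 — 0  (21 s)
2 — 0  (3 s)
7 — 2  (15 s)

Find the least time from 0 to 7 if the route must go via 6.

Shortest 0→6: 0–2–6 = 24
Shortest 6→7: 6–7 = 21
Total via 6: 24 + 21 = 45 s.

45 s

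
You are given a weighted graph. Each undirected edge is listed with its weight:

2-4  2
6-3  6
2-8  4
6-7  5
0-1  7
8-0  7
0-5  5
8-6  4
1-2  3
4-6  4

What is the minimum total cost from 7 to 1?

14

Candidate routes:
7 → 6 → 8 → 0 → 1: 5+4+7+7 = 23
7 → 6 → 8 → 2 → 1: 5+4+4+3 = 16
7 → 6 → 4 → 2 → 1: 5+4+2+3 = 14
7 → 6 → 4 → 2 → 8 → 0 → 1: 5+4+2+4+7+7 = 29
The minimum is 14 via 7 → 6 → 4 → 2 → 1.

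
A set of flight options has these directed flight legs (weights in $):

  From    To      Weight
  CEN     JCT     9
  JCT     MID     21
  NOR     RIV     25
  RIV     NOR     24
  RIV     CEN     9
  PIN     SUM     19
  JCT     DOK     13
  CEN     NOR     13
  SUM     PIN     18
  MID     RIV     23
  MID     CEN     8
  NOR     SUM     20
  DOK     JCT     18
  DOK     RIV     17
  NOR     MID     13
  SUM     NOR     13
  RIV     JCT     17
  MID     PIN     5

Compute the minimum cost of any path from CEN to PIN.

Settle nodes by increasing distance from CEN:
CEN: 0
JCT: 9  (via CEN)
NOR: 13  (via CEN)
DOK: 22  (via JCT)
MID: 26  (via NOR)
PIN: 31  (via MID)
Shortest route: CEN–NOR–MID–PIN = $31.

$31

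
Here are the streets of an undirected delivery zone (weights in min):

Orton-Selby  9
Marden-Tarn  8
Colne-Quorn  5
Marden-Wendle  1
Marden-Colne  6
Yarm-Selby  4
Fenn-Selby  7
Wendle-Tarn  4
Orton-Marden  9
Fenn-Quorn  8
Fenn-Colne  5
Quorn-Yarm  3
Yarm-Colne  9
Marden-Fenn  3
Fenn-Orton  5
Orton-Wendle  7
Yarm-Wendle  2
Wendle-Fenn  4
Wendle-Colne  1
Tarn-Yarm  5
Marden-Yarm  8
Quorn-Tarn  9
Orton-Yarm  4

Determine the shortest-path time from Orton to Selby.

8 min

Settle nodes by increasing distance from Orton:
Orton: 0
Yarm: 4  (via Orton)
Fenn: 5  (via Orton)
Wendle: 6  (via Yarm)
Quorn: 7  (via Yarm)
Colne: 7  (via Wendle)
Marden: 7  (via Wendle)
Selby: 8  (via Yarm)
Shortest route: Orton → Yarm → Selby = 8 min.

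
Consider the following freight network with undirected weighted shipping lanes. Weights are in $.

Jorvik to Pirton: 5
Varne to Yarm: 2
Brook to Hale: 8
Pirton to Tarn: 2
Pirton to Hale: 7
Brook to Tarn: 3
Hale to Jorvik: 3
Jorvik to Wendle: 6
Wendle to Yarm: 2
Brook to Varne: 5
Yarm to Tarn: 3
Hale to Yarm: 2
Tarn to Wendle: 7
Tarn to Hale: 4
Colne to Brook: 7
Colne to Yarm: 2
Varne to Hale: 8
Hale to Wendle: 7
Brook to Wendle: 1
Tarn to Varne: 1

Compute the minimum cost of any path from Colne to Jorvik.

Compare a few routes:
Colne - Yarm - Hale - Jorvik: 2+2+3 = 7
Colne - Yarm - Tarn - Hale - Jorvik: 2+3+4+3 = 12
Colne - Yarm - Wendle - Jorvik: 2+2+6 = 10
Colne - Yarm - Tarn - Pirton - Jorvik: 2+3+2+5 = 12
Cheapest is Colne - Yarm - Hale - Jorvik at $7.

$7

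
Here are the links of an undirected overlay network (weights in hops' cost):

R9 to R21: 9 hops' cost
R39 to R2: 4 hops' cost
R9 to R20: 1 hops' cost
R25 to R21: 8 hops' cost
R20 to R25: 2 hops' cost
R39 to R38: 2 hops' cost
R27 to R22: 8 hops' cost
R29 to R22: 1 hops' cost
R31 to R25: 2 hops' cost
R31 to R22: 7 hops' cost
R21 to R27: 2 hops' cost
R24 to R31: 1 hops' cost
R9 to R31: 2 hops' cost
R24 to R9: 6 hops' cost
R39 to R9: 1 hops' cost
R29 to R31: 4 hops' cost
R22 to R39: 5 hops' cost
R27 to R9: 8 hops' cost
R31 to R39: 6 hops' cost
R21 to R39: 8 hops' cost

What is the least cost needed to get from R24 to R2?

Enumerating some paths:
R24 - R31 - R39 - R2: 1+6+4 = 11
R24 - R9 - R39 - R2: 6+1+4 = 11
R24 - R31 - R25 - R20 - R9 - R39 - R2: 1+2+2+1+1+4 = 11
R24 - R31 - R9 - R39 - R2: 1+2+1+4 = 8
Cheapest is R24 - R31 - R9 - R39 - R2 at 8 hops' cost.

8 hops' cost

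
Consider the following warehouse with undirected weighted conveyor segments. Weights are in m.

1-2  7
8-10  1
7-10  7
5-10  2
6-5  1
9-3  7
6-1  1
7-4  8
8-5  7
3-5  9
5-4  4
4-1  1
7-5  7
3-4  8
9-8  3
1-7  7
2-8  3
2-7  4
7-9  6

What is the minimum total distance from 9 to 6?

7 m

Candidate routes:
9 → 8 → 10 → 5 → 6: 3+1+2+1 = 7
9 → 8 → 5 → 6: 3+7+1 = 11
The minimum is 7 m via 9 → 8 → 10 → 5 → 6.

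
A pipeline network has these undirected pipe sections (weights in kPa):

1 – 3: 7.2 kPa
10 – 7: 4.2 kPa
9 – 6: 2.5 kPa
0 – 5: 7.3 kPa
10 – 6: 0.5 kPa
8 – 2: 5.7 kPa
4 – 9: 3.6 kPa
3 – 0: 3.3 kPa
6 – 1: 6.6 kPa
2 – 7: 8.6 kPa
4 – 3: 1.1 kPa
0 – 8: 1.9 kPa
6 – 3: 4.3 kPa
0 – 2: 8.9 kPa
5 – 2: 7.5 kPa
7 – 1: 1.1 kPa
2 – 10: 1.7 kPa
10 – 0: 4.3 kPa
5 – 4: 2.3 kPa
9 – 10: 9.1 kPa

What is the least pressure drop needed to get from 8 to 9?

9.2 kPa

Candidate routes:
8 → 0 → 3 → 4 → 9: 1.9+3.3+1.1+3.6 = 9.9
8 → 2 → 10 → 6 → 9: 5.7+1.7+0.5+2.5 = 10.4
8 → 0 → 10 → 6 → 9: 1.9+4.3+0.5+2.5 = 9.2
8 → 0 → 3 → 6 → 9: 1.9+3.3+4.3+2.5 = 12
The minimum is 9.2 kPa via 8 → 0 → 10 → 6 → 9.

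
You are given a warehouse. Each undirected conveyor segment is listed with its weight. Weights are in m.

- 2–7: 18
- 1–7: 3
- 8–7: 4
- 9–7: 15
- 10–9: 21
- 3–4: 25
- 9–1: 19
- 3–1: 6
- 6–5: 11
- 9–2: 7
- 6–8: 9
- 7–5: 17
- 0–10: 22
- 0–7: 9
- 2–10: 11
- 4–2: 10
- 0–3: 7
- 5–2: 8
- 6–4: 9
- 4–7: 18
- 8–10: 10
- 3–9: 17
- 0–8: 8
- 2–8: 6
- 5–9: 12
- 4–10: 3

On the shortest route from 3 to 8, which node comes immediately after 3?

1

Candidate routes:
3 → 0 → 8: 7+8 = 15
3 → 1 → 7 → 8: 6+3+4 = 13
3 → 0 → 7 → 8: 7+9+4 = 20
Cheapest is 3 → 1 → 7 → 8 at 13 m.
So from 3 the first move is to 1.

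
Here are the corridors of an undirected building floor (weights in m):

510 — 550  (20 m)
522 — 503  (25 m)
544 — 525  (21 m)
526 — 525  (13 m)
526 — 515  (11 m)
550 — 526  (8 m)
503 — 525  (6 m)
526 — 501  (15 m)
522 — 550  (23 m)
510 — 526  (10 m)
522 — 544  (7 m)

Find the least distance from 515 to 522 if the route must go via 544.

Shortest 515→544: 515–526–525–544 = 45
Best 544 to 522: 544–522 costing 7
Total via 544: 45 + 7 = 52 m.

52 m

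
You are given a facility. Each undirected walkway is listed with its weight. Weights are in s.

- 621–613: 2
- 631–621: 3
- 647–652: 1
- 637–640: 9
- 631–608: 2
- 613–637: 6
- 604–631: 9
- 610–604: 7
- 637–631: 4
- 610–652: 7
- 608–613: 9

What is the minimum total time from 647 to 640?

Enumerating some paths:
647 - 652 - 610 - 604 - 631 - 608 - 613 - 637 - 640: 1+7+7+9+2+9+6+9 = 50
647 - 652 - 610 - 604 - 631 - 637 - 640: 1+7+7+9+4+9 = 37
647 - 652 - 610 - 604 - 631 - 621 - 613 - 637 - 640: 1+7+7+9+3+2+6+9 = 44
The minimum is 37 s via 647 - 652 - 610 - 604 - 631 - 637 - 640.

37 s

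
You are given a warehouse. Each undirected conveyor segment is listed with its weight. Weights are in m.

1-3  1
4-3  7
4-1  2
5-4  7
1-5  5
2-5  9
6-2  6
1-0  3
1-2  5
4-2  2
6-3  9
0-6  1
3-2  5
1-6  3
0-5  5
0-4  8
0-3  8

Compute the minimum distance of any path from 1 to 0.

3 m

Running Dijkstra from 1:
1: 0
3: 1  (via 1)
4: 2  (via 1)
0: 3  (via 1)
Shortest route: 1–0 = 3 m.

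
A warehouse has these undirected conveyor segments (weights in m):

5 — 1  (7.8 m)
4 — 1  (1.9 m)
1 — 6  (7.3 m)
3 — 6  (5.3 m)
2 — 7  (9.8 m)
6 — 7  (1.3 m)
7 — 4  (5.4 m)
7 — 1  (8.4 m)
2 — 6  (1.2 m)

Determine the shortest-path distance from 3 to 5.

Enumerating some paths:
3–6–1–5: 5.3+7.3+7.8 = 20.4
3–6–7–4–1–5: 5.3+1.3+5.4+1.9+7.8 = 21.7
Cheapest is 3–6–1–5 at 20.4 m.

20.4 m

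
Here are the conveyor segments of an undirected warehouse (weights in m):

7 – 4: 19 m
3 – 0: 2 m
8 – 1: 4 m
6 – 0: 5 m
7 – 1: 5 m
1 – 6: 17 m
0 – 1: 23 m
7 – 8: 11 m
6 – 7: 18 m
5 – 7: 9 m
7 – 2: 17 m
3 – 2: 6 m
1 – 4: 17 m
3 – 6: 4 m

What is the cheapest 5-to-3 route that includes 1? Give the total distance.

35 m

Shortest 5→1: 5 → 7 → 1 = 14
Best 1 to 3: 1 → 6 → 3 costing 21
Total via 1: 14 + 21 = 35 m.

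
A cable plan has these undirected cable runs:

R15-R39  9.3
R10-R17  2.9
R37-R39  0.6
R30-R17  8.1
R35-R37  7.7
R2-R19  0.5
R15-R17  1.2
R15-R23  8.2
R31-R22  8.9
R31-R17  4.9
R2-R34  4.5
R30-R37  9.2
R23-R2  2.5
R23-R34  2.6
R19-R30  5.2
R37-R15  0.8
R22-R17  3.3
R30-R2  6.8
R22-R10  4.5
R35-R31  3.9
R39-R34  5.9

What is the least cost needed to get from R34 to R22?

11.8

Compare a few routes:
R34 - R39 - R37 - R15 - R17 - R10 - R22: 5.9+0.6+0.8+1.2+2.9+4.5 = 15.9
R34 - R39 - R37 - R15 - R17 - R22: 5.9+0.6+0.8+1.2+3.3 = 11.8
R34 - R23 - R15 - R17 - R22: 2.6+8.2+1.2+3.3 = 15.3
R34 - R23 - R15 - R17 - R10 - R22: 2.6+8.2+1.2+2.9+4.5 = 19.4
The minimum is 11.8 via R34 - R39 - R37 - R15 - R17 - R22.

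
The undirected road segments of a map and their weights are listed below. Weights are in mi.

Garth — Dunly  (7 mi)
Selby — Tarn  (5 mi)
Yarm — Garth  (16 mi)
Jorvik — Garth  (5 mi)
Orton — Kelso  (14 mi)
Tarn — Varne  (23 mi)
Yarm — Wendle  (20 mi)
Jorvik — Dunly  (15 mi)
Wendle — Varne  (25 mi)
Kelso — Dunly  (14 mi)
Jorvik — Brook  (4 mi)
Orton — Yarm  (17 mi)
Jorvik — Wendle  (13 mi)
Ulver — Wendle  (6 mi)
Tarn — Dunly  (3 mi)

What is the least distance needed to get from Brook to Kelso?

Compare a few routes:
Brook–Jorvik–Dunly–Kelso: 4+15+14 = 33
Brook–Jorvik–Garth–Dunly–Kelso: 4+5+7+14 = 30
Brook–Jorvik–Garth–Yarm–Orton–Kelso: 4+5+16+17+14 = 56
Brook–Jorvik–Wendle–Yarm–Orton–Kelso: 4+13+20+17+14 = 68
Cheapest is Brook–Jorvik–Garth–Dunly–Kelso at 30 mi.

30 mi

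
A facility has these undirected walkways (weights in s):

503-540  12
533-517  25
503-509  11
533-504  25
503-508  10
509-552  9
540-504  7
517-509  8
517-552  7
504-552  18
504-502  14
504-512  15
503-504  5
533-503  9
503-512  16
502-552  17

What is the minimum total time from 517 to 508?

Candidate routes:
517 → 552 → 504 → 503 → 508: 7+18+5+10 = 40
517 → 509 → 503 → 508: 8+11+10 = 29
517 → 552 → 509 → 503 → 508: 7+9+11+10 = 37
The minimum is 29 s via 517 → 509 → 503 → 508.

29 s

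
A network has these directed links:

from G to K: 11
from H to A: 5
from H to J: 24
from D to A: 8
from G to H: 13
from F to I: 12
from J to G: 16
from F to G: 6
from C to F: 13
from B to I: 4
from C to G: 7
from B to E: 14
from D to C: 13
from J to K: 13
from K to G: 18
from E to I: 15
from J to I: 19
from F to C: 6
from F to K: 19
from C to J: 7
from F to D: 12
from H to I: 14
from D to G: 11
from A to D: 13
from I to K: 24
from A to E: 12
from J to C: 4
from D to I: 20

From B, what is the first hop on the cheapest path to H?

Enumerating some paths:
B - I - K - G - H: 4+24+18+13 = 59
B - E - I - K - G - H: 14+15+24+18+13 = 84
The minimum is 59 via B - I - K - G - H.
So from B the first move is to I.

I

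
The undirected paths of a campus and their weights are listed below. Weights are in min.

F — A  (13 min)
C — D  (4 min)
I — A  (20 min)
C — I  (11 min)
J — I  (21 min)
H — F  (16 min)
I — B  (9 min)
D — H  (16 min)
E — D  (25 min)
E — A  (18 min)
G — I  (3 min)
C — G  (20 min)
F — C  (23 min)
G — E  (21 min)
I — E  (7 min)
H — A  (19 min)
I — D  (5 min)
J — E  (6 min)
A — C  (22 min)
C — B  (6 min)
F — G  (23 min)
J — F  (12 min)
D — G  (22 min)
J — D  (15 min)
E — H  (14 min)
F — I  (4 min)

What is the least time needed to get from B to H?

26 min

Compare a few routes:
B - C - D - H: 6+4+16 = 26
B - I - F - H: 9+4+16 = 29
B - I - E - H: 9+7+14 = 30
The minimum is 26 min via B - C - D - H.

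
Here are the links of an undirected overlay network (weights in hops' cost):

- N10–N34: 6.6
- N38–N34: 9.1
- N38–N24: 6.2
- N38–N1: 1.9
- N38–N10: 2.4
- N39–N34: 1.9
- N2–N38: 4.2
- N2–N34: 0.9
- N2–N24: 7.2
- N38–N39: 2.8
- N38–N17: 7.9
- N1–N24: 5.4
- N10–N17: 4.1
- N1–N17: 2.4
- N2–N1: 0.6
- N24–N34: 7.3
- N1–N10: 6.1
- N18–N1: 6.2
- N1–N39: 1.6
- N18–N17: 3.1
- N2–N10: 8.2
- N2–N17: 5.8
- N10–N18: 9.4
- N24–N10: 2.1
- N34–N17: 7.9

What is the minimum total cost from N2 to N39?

2.2 hops' cost

Candidate routes:
N2 → N34 → N39: 0.9+1.9 = 2.8
N2 → N1 → N39: 0.6+1.6 = 2.2
N2 → N1 → N38 → N39: 0.6+1.9+2.8 = 5.3
The minimum is 2.2 hops' cost via N2 → N1 → N39.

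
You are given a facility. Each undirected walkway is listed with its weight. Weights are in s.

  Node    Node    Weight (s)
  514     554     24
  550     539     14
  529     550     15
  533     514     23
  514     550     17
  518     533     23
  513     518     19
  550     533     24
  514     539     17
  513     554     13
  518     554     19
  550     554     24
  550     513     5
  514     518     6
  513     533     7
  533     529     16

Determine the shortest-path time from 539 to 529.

Candidate routes:
539 → 550 → 529: 14+15 = 29
539 → 514 → 550 → 529: 17+17+15 = 49
539 → 550 → 513 → 533 → 529: 14+5+7+16 = 42
Cheapest is 539 → 550 → 529 at 29 s.

29 s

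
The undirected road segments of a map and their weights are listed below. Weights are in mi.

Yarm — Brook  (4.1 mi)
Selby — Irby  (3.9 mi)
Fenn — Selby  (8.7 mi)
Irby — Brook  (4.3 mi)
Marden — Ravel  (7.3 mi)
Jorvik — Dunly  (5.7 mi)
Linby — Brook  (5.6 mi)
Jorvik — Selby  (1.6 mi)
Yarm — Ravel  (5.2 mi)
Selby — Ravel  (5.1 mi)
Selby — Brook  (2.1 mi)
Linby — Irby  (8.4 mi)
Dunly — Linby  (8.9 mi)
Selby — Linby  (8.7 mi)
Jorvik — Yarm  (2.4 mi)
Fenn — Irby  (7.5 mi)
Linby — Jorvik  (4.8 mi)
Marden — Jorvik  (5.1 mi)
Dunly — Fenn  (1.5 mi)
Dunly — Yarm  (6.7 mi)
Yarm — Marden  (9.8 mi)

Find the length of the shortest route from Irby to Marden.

Running Dijkstra from Irby:
Irby: 0
Selby: 3.9  (via Irby)
Brook: 4.3  (via Irby)
Jorvik: 5.5  (via Selby)
Fenn: 7.5  (via Irby)
Yarm: 7.9  (via Jorvik)
Linby: 8.4  (via Irby)
Dunly: 9  (via Fenn)
Ravel: 9  (via Selby)
Marden: 10.6  (via Jorvik)
Shortest route: Irby → Selby → Jorvik → Marden = 10.6 mi.

10.6 mi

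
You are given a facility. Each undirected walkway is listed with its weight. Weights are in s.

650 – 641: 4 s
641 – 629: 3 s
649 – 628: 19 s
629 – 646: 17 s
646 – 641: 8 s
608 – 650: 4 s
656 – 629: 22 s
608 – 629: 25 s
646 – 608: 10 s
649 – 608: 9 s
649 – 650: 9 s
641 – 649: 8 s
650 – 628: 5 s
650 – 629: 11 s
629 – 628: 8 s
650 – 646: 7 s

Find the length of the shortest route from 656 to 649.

Running Dijkstra from 656:
656: 0
629: 22  (via 656)
641: 25  (via 629)
650: 29  (via 641)
628: 30  (via 629)
646: 33  (via 641)
649: 33  (via 641)
Shortest route: 656–629–641–649 = 33 s.

33 s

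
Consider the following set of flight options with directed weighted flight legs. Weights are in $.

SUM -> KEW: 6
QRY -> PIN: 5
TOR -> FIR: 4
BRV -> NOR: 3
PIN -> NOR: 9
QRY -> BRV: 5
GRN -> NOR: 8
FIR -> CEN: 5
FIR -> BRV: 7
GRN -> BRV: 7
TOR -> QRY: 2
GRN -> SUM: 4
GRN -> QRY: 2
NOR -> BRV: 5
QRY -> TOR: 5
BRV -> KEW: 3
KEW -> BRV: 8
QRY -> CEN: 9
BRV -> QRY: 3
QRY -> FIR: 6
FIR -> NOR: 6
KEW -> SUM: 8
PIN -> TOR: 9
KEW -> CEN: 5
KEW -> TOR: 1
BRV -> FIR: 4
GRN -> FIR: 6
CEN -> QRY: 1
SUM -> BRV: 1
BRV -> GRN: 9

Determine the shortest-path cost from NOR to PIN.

$13

Shortest distances from NOR:
NOR: 0
BRV: 5  (via NOR)
KEW: 8  (via BRV)
QRY: 8  (via BRV)
FIR: 9  (via BRV)
TOR: 9  (via KEW)
PIN: 13  (via QRY)
Shortest route: NOR–BRV–QRY–PIN = $13.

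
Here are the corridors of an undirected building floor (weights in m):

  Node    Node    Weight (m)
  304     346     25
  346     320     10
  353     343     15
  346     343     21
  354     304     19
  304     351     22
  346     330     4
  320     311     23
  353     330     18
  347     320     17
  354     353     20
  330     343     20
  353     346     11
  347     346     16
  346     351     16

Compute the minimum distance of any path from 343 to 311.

54 m

Running Dijkstra from 343:
343: 0
353: 15  (via 343)
330: 20  (via 343)
346: 21  (via 343)
320: 31  (via 346)
354: 35  (via 353)
347: 37  (via 346)
351: 37  (via 346)
304: 46  (via 346)
311: 54  (via 320)
Shortest route: 343 → 346 → 320 → 311 = 54 m.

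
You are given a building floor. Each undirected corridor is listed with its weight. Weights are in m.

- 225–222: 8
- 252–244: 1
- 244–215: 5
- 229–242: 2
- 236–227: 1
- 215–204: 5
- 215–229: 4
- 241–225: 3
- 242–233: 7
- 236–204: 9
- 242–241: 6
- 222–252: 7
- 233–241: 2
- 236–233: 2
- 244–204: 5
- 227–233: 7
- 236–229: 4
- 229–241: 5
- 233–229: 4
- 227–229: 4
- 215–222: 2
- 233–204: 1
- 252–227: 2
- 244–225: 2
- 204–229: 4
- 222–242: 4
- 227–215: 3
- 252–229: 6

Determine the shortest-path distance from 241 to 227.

Compare a few routes:
241 - 225 - 244 - 252 - 227: 3+2+1+2 = 8
241 - 233 - 227: 2+7 = 9
241 - 233 - 236 - 227: 2+2+1 = 5
241 - 229 - 227: 5+4 = 9
Cheapest is 241 - 233 - 236 - 227 at 5 m.

5 m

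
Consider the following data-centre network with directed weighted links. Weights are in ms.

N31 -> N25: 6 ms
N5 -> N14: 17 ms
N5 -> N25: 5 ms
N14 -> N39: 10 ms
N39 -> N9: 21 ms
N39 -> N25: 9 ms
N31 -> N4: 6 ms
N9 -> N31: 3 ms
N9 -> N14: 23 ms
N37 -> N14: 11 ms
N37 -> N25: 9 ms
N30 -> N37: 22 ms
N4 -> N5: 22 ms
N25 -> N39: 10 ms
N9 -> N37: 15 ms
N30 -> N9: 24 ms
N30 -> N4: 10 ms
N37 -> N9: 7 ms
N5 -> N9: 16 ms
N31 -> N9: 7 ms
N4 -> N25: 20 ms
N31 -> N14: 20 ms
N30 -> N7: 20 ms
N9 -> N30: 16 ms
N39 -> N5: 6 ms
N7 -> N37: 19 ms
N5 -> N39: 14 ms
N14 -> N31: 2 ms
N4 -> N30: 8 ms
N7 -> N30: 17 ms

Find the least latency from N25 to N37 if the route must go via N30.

Best N25 to N30: N25 → N39 → N9 → N30 costing 47
Best N30 to N37: N30 → N37 costing 22
Total via N30: 47 + 22 = 69 ms.

69 ms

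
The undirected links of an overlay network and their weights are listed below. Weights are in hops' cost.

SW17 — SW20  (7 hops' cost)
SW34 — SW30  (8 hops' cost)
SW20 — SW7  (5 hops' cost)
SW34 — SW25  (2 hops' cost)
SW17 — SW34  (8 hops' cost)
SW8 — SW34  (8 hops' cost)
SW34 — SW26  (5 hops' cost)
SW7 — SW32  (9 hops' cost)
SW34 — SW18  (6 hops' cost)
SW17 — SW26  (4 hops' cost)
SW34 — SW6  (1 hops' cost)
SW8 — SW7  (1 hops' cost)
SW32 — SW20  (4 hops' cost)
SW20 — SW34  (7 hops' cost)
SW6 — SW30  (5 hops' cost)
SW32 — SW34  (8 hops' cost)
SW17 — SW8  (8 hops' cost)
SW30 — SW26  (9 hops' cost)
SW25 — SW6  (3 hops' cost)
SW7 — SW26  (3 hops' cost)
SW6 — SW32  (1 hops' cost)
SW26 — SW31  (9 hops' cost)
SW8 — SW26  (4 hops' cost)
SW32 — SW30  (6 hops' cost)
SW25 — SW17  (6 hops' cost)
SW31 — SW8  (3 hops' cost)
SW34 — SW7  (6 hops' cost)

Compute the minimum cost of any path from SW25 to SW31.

Running Dijkstra from SW25:
SW25: 0
SW34: 2  (via SW25)
SW6: 3  (via SW25)
SW32: 4  (via SW6)
SW17: 6  (via SW25)
SW26: 7  (via SW34)
SW20: 8  (via SW32)
SW18: 8  (via SW34)
SW30: 8  (via SW6)
SW7: 8  (via SW34)
SW8: 9  (via SW7)
SW31: 12  (via SW8)
Shortest route: SW25 → SW34 → SW7 → SW8 → SW31 = 12 hops' cost.

12 hops' cost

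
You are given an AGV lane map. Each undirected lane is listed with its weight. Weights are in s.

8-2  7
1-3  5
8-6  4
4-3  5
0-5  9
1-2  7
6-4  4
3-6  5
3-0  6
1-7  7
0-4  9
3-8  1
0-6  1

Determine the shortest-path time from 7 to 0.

Settle nodes by increasing distance from 7:
7: 0
1: 7  (via 7)
3: 12  (via 1)
8: 13  (via 3)
2: 14  (via 1)
4: 17  (via 3)
6: 17  (via 3)
0: 18  (via 3)
Shortest route: 7 → 1 → 3 → 0 = 18 s.

18 s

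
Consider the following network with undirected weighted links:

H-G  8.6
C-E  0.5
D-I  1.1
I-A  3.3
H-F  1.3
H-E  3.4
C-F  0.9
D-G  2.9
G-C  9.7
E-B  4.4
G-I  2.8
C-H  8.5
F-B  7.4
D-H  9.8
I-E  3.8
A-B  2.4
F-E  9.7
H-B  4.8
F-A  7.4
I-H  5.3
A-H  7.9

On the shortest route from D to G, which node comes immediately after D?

G

Enumerating some paths:
D → G: 2.9 = 2.9
D → I → G: 1.1+2.8 = 3.9
The minimum is 2.9 via D → G.
So from D the first move is to G.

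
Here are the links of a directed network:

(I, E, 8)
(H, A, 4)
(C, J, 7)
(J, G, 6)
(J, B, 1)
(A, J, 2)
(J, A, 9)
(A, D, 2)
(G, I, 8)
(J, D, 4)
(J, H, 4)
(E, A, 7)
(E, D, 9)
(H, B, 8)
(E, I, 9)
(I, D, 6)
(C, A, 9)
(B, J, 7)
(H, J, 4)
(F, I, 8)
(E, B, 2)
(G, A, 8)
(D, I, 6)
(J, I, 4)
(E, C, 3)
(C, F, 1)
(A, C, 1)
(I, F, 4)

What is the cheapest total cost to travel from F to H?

Shortest distances from F:
F: 0
I: 8  (via F)
D: 14  (via I)
E: 16  (via I)
B: 18  (via E)
C: 19  (via E)
A: 23  (via E)
J: 25  (via B)
H: 29  (via J)
Shortest route: F–I–E–B–J–H = 29.

29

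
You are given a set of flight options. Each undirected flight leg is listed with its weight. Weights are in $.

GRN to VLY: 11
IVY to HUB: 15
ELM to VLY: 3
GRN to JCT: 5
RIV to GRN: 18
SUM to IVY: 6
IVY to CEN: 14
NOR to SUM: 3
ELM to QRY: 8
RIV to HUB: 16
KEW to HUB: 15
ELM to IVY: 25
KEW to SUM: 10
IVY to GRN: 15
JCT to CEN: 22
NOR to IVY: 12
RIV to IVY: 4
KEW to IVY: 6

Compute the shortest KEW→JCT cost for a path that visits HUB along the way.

$50

Best KEW to HUB: KEW–HUB costing 15
Shortest HUB→JCT: HUB–IVY–GRN–JCT = 35
Total via HUB: 15 + 35 = $50.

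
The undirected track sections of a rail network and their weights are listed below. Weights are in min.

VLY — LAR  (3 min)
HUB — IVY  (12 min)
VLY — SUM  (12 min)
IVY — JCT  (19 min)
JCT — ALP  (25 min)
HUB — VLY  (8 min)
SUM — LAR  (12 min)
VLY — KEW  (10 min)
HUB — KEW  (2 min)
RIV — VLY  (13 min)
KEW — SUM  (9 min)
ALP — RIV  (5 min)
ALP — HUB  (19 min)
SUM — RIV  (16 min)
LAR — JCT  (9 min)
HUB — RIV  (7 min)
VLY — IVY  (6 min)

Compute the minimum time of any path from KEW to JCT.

Shortest distances from KEW:
KEW: 0
HUB: 2  (via KEW)
SUM: 9  (via KEW)
RIV: 9  (via HUB)
VLY: 10  (via KEW)
LAR: 13  (via VLY)
ALP: 14  (via RIV)
IVY: 14  (via HUB)
JCT: 22  (via LAR)
Shortest route: KEW–VLY–LAR–JCT = 22 min.

22 min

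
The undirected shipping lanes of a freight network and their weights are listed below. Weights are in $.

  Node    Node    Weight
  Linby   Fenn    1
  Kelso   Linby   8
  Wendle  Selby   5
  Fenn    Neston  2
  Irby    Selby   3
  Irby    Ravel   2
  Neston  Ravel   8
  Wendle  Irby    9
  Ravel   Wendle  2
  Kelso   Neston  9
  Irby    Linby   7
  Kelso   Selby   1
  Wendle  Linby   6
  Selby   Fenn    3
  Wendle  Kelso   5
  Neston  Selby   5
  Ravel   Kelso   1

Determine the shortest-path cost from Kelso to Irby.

$3

Compare a few routes:
Kelso → Selby → Irby: 1+3 = 4
Kelso → Ravel → Irby: 1+2 = 3
Cheapest is Kelso → Ravel → Irby at $3.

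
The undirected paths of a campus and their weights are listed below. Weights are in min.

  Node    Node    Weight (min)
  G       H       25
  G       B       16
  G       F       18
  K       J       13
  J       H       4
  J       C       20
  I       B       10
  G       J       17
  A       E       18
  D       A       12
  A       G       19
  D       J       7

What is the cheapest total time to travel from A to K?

Shortest distances from A:
A: 0
D: 12  (via A)
E: 18  (via A)
G: 19  (via A)
J: 19  (via D)
H: 23  (via J)
K: 32  (via J)
Shortest route: A–D–J–K = 32 min.

32 min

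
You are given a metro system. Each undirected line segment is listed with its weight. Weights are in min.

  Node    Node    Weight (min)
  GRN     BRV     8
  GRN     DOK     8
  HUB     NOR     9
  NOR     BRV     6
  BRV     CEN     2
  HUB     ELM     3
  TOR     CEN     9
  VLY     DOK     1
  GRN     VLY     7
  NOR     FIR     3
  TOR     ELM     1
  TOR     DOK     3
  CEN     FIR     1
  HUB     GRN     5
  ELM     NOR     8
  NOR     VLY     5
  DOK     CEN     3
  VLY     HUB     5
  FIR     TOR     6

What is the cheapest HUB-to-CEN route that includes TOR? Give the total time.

Shortest HUB→TOR: HUB–ELM–TOR = 4
Best TOR to CEN: TOR–DOK–CEN costing 6
Total via TOR: 4 + 6 = 10 min.

10 min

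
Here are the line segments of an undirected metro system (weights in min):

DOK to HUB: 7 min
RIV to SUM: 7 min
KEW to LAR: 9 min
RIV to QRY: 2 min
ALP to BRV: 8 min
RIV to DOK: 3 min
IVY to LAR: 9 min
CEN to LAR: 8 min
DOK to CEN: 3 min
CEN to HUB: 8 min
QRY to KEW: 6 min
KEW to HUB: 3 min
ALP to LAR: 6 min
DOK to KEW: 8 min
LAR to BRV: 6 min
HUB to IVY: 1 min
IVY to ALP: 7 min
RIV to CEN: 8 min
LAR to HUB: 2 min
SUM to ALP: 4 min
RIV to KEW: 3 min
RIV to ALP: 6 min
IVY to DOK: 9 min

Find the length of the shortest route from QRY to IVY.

9 min

Enumerating some paths:
QRY → KEW → HUB → IVY: 6+3+1 = 10
QRY → RIV → KEW → HUB → IVY: 2+3+3+1 = 9
QRY → RIV → DOK → HUB → IVY: 2+3+7+1 = 13
Cheapest is QRY → RIV → KEW → HUB → IVY at 9 min.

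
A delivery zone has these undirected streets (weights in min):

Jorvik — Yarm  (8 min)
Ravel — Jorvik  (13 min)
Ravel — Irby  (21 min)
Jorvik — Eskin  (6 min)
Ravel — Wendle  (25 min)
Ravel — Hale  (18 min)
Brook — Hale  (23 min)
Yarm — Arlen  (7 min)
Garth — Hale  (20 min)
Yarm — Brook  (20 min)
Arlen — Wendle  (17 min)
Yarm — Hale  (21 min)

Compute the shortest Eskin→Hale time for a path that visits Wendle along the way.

Best Eskin to Wendle: Eskin–Jorvik–Yarm–Arlen–Wendle costing 38
Best Wendle to Hale: Wendle–Ravel–Hale costing 43
Total via Wendle: 38 + 43 = 81 min.

81 min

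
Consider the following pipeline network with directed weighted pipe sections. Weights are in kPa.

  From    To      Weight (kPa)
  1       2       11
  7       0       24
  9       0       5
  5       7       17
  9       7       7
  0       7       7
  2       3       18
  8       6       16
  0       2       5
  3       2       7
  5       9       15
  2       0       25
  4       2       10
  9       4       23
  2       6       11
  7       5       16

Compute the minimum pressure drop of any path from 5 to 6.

36 kPa

Candidate routes:
5–7–0–2–6: 17+24+5+11 = 57
5–9–0–2–6: 15+5+5+11 = 36
The minimum is 36 kPa via 5–9–0–2–6.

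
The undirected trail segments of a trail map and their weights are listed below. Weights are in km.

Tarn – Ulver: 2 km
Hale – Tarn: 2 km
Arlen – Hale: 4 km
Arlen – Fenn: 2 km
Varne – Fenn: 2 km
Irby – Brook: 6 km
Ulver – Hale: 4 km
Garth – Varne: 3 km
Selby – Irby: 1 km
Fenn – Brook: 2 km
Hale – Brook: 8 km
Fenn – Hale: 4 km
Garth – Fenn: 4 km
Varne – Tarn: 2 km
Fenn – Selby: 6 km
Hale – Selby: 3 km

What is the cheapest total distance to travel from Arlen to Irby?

8 km

Candidate routes:
Arlen - Hale - Selby - Irby: 4+3+1 = 8
Arlen - Fenn - Brook - Irby: 2+2+6 = 10
Arlen - Fenn - Hale - Selby - Irby: 2+4+3+1 = 10
Arlen - Fenn - Selby - Irby: 2+6+1 = 9
The minimum is 8 km via Arlen - Hale - Selby - Irby.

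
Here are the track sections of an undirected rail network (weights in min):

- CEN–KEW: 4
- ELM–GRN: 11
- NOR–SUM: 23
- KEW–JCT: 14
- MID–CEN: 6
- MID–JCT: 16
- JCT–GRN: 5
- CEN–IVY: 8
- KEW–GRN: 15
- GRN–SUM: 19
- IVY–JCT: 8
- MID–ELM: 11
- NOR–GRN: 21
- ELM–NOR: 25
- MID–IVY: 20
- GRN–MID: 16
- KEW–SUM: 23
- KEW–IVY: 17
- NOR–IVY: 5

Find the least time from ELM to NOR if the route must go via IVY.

29 min

Best ELM to IVY: ELM–GRN–JCT–IVY costing 24
Best IVY to NOR: IVY–NOR costing 5
Total via IVY: 24 + 5 = 29 min.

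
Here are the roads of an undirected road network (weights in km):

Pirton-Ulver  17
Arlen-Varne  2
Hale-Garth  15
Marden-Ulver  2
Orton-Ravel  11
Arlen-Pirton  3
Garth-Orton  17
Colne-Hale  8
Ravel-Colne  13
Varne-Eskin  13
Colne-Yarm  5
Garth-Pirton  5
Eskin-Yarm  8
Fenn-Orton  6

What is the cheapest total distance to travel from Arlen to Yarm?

Shortest distances from Arlen:
Arlen: 0
Varne: 2  (via Arlen)
Pirton: 3  (via Arlen)
Garth: 8  (via Pirton)
Eskin: 15  (via Varne)
Ulver: 20  (via Pirton)
Marden: 22  (via Ulver)
Yarm: 23  (via Eskin)
Shortest route: Arlen–Varne–Eskin–Yarm = 23 km.

23 km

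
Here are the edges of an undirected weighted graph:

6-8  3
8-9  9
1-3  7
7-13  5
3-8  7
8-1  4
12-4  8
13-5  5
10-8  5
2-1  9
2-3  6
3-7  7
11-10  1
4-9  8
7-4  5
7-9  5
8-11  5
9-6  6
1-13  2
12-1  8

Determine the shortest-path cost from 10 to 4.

21

Candidate routes:
10–11–8–1–13–7–4: 1+5+4+2+5+5 = 22
10–8–1–13–7–4: 5+4+2+5+5 = 21
10–8–6–9–4: 5+3+6+8 = 22
The minimum is 21 via 10–8–1–13–7–4.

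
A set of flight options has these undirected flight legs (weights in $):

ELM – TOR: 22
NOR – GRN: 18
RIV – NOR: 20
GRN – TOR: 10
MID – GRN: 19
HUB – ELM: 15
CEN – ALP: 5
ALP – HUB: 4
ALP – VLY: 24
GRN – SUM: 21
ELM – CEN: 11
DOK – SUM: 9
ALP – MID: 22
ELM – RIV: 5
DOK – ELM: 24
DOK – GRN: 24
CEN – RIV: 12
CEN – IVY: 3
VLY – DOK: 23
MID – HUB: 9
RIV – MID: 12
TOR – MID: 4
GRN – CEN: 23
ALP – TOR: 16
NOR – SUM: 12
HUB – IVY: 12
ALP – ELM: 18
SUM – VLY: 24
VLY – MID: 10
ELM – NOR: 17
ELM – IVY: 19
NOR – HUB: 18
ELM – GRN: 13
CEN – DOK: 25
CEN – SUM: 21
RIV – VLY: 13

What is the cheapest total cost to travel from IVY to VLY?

Settle nodes by increasing distance from IVY:
IVY: 0
CEN: 3  (via IVY)
ALP: 8  (via CEN)
HUB: 12  (via IVY)
ELM: 14  (via CEN)
RIV: 15  (via CEN)
MID: 21  (via HUB)
SUM: 24  (via CEN)
TOR: 24  (via ALP)
GRN: 26  (via CEN)
VLY: 28  (via RIV)
Shortest route: IVY–CEN–RIV–VLY = $28.

$28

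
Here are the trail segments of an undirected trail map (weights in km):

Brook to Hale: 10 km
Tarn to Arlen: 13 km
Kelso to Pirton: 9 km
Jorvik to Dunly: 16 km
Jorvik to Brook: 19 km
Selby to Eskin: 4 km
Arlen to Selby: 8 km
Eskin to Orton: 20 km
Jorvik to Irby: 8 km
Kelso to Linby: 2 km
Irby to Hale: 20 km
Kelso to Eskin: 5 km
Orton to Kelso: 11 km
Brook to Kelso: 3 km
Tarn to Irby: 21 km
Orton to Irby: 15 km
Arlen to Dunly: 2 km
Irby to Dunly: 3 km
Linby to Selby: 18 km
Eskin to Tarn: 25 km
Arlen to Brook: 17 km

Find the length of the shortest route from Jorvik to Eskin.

Compare a few routes:
Jorvik → Irby → Dunly → Arlen → Selby → Eskin: 8+3+2+8+4 = 25
Jorvik → Brook → Kelso → Eskin: 19+3+5 = 27
Cheapest is Jorvik → Irby → Dunly → Arlen → Selby → Eskin at 25 km.

25 km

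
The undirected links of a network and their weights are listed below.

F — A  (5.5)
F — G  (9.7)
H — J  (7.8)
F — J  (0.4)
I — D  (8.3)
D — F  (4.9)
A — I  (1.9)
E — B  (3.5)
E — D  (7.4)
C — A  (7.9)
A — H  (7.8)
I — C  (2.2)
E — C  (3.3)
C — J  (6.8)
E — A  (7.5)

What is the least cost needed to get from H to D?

Settle nodes by increasing distance from H:
H: 0
A: 7.8  (via H)
J: 7.8  (via H)
F: 8.2  (via J)
I: 9.7  (via A)
C: 11.9  (via I)
D: 13.1  (via F)
Shortest route: H–J–F–D = 13.1.

13.1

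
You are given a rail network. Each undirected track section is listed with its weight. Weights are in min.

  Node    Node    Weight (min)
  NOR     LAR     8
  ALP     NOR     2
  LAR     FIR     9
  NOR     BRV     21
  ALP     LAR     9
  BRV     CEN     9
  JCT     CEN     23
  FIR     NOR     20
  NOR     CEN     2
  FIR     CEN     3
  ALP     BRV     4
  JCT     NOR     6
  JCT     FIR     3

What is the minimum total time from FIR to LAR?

Enumerating some paths:
FIR–LAR: 9 = 9
FIR–CEN–NOR–LAR: 3+2+8 = 13
The minimum is 9 min via FIR–LAR.

9 min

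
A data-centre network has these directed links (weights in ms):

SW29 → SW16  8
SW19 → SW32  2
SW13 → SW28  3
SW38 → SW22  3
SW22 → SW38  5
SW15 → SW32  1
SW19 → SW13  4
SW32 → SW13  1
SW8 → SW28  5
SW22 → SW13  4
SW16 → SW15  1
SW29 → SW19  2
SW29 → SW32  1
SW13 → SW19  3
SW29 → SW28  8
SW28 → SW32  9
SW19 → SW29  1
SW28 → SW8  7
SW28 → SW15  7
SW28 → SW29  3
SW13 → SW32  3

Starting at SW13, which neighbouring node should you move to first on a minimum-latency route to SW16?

Candidate routes:
SW13–SW19–SW29–SW16: 3+1+8 = 12
SW13–SW28–SW29–SW16: 3+3+8 = 14
The minimum is 12 ms via SW13–SW19–SW29–SW16.
So from SW13 the first move is to SW19.

SW19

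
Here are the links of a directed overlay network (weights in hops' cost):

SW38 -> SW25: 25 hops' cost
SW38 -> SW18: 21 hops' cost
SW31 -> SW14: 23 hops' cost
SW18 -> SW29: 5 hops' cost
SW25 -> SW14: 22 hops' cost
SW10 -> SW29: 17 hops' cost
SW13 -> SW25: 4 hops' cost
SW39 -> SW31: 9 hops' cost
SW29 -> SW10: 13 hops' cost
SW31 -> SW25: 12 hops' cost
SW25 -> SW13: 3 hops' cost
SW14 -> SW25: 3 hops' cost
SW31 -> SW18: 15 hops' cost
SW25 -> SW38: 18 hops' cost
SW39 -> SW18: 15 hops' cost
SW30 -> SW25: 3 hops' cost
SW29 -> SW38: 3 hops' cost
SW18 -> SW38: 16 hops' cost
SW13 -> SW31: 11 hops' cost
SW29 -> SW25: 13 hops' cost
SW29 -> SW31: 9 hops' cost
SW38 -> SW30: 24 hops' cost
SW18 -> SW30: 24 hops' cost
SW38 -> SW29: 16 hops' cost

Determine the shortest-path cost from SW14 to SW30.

45 hops' cost

Settle nodes by increasing distance from SW14:
SW14: 0
SW25: 3  (via SW14)
SW13: 6  (via SW25)
SW31: 17  (via SW13)
SW38: 21  (via SW25)
SW18: 32  (via SW31)
SW29: 37  (via SW38)
SW30: 45  (via SW38)
Shortest route: SW14–SW25–SW38–SW30 = 45 hops' cost.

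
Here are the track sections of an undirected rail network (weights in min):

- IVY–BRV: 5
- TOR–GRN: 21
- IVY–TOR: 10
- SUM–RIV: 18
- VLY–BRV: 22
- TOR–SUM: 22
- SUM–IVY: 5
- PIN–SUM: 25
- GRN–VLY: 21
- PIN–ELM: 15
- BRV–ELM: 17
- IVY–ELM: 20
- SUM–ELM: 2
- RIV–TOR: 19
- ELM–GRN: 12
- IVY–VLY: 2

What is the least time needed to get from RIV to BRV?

28 min

Compare a few routes:
RIV–SUM–IVY–BRV: 18+5+5 = 28
RIV–SUM–ELM–BRV: 18+2+17 = 37
RIV–TOR–IVY–BRV: 19+10+5 = 34
Cheapest is RIV–SUM–IVY–BRV at 28 min.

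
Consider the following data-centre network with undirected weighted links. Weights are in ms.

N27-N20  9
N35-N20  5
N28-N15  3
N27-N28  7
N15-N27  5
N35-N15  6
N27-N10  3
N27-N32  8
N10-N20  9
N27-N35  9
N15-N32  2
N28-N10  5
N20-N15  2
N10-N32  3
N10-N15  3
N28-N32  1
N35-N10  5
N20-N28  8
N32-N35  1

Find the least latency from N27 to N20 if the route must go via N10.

8 ms

Shortest N27→N10: N27–N10 = 3
Shortest N10→N20: N10–N15–N20 = 5
Total via N10: 3 + 5 = 8 ms.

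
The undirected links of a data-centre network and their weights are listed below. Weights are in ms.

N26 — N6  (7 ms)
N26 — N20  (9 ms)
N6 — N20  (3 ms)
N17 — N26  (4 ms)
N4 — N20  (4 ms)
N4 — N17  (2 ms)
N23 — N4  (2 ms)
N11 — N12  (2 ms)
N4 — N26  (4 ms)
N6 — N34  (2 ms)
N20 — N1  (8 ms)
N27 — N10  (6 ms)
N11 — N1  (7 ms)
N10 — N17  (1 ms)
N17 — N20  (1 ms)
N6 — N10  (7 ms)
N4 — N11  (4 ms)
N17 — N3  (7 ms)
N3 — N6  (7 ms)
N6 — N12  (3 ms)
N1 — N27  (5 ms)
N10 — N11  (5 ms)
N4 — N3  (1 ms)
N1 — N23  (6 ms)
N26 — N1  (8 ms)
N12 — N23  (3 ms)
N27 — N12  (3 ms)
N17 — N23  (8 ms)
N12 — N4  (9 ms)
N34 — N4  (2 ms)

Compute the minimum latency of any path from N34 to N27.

8 ms

Shortest distances from N34:
N34: 0
N6: 2  (via N34)
N4: 2  (via N34)
N3: 3  (via N4)
N17: 4  (via N4)
N23: 4  (via N4)
N10: 5  (via N17)
N20: 5  (via N6)
N12: 5  (via N6)
N11: 6  (via N4)
N26: 6  (via N4)
N27: 8  (via N12)
Shortest route: N34–N6–N12–N27 = 8 ms.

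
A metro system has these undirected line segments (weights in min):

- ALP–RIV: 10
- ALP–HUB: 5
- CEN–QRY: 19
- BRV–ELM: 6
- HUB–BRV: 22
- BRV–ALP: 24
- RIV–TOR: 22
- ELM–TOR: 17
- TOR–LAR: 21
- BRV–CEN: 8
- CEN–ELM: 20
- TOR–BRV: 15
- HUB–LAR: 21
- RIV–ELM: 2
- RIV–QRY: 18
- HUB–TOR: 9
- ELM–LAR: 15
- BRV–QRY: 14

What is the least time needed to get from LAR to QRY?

35 min

Candidate routes:
LAR–ELM–RIV–QRY: 15+2+18 = 35
LAR–ELM–BRV–CEN–QRY: 15+6+8+19 = 48
The minimum is 35 min via LAR–ELM–RIV–QRY.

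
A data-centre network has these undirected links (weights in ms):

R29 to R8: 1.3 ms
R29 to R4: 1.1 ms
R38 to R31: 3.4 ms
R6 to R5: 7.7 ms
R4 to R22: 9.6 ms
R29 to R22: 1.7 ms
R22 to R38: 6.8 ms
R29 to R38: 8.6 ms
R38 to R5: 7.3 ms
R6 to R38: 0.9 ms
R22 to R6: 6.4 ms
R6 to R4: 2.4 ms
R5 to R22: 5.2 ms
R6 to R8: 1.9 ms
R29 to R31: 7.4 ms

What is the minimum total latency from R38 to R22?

5.8 ms

Compare a few routes:
R38 → R6 → R4 → R29 → R22: 0.9+2.4+1.1+1.7 = 6.1
R38 → R6 → R22: 0.9+6.4 = 7.3
R38 → R22: 6.8 = 6.8
R38 → R6 → R8 → R29 → R22: 0.9+1.9+1.3+1.7 = 5.8
The minimum is 5.8 ms via R38 → R6 → R8 → R29 → R22.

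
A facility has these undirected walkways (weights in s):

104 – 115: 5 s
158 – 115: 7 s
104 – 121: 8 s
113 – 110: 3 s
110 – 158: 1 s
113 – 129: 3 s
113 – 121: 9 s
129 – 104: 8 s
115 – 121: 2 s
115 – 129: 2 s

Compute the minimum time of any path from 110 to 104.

13 s

Settle nodes by increasing distance from 110:
110: 0
158: 1  (via 110)
113: 3  (via 110)
129: 6  (via 113)
115: 8  (via 158)
121: 10  (via 115)
104: 13  (via 115)
Shortest route: 110 → 158 → 115 → 104 = 13 s.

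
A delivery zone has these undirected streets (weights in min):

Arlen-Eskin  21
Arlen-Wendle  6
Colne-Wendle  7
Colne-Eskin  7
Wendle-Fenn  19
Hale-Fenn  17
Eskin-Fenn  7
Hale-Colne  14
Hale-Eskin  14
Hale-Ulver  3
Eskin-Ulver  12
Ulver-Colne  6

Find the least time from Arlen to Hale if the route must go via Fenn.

42 min

Best Arlen to Fenn: Arlen–Wendle–Fenn costing 25
Best Fenn to Hale: Fenn–Hale costing 17
Total via Fenn: 25 + 17 = 42 min.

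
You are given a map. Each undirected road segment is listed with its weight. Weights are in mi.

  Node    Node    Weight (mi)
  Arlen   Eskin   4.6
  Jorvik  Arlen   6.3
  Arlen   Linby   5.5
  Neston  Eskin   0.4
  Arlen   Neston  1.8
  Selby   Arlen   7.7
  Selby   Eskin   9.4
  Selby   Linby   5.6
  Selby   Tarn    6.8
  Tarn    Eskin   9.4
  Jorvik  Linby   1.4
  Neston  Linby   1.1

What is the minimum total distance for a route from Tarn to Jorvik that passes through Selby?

13.8 mi

Shortest Tarn→Selby: Tarn–Selby = 6.8
Shortest Selby→Jorvik: Selby–Linby–Jorvik = 7
Total via Selby: 6.8 + 7 = 13.8 mi.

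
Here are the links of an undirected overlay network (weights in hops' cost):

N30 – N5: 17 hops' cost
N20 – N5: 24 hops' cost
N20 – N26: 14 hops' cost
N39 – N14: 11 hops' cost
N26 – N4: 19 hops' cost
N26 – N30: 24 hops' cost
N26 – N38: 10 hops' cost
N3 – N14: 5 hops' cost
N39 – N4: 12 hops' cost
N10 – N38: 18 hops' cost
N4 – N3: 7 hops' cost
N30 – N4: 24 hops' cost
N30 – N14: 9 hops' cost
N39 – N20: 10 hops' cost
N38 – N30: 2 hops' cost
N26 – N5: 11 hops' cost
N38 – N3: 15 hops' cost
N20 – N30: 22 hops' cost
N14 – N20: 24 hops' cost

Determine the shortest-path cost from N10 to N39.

Candidate routes:
N10–N38–N3–N14–N39: 18+15+5+11 = 49
N10–N38–N30–N20–N39: 18+2+22+10 = 52
N10–N38–N30–N14–N39: 18+2+9+11 = 40
The minimum is 40 hops' cost via N10–N38–N30–N14–N39.

40 hops' cost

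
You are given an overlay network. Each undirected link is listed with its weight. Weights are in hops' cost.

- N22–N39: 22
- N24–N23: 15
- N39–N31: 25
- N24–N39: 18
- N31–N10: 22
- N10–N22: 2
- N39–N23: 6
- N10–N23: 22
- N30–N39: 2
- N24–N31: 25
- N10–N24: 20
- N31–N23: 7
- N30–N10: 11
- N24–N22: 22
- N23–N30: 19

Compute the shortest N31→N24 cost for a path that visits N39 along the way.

31 hops' cost

Best N31 to N39: N31–N23–N39 costing 13
Shortest N39→N24: N39–N24 = 18
Total via N39: 13 + 18 = 31 hops' cost.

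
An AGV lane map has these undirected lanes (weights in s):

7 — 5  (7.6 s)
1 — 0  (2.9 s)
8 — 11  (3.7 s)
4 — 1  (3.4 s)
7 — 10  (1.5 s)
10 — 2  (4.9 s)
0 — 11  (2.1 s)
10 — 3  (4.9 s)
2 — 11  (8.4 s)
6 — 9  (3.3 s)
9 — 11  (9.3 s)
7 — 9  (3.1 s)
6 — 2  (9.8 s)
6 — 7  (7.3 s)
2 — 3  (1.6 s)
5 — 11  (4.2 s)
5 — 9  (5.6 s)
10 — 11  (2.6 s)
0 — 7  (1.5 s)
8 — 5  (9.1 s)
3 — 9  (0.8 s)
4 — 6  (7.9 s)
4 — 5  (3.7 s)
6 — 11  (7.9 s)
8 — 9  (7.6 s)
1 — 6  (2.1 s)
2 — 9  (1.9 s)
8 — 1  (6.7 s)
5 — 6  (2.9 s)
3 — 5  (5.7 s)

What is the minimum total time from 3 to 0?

Shortest distances from 3:
3: 0
9: 0.8  (via 3)
2: 1.6  (via 3)
7: 3.9  (via 9)
6: 4.1  (via 9)
10: 4.9  (via 3)
0: 5.4  (via 7)
Shortest route: 3 → 9 → 7 → 0 = 5.4 s.

5.4 s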